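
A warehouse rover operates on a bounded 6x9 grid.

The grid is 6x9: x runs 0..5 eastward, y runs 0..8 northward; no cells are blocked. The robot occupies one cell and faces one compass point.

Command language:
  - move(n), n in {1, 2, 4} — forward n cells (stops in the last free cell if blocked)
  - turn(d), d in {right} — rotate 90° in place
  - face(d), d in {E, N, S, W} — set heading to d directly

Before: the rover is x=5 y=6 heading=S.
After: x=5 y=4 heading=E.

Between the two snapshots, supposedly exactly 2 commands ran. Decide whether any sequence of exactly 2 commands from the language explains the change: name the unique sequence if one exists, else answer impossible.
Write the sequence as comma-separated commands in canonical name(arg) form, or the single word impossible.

key: cell and facing (now E) both changed — the 2 commands mix motion and turning
initial: x=5 y=6 heading=S
[1] after move(2): x=5 y=4 heading=S
[2] after face(E): x=5 y=4 heading=E
uniquely the one of 64 2-step routes that fits.

move(2), face(E)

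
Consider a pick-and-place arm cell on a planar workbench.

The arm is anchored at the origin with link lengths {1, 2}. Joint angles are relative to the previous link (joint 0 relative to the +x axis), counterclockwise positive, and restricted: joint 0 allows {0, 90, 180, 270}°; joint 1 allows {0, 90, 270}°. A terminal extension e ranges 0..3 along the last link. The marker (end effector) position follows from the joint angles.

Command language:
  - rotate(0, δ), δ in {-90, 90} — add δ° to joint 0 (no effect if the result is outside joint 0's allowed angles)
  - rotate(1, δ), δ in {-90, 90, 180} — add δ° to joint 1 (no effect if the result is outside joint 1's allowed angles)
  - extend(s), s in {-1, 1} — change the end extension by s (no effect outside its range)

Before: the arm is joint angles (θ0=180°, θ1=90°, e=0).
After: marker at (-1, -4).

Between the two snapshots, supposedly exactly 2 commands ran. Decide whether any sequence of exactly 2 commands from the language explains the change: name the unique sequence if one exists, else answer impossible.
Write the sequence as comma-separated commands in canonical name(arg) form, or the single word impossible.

extend(1), extend(1)

begin: joint angles (θ0=180°, θ1=90°, e=0)
step 1 (extend(1)): joint angles (θ0=180°, θ1=90°, e=1)
step 2 (extend(1)): joint angles (θ0=180°, θ1=90°, e=2)
uniquely the one of 49 2-step routes that fits.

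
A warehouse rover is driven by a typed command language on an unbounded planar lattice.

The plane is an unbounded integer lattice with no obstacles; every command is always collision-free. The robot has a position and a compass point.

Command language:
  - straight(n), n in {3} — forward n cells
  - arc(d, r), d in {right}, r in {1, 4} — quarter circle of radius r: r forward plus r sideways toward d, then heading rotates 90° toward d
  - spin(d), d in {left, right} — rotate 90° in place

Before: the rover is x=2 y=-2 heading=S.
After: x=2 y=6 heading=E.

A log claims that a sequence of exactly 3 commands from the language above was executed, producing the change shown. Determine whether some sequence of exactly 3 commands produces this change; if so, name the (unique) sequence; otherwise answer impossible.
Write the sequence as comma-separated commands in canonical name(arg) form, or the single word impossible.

key: order matters: swapping spin(right) and arc(right, 4) lands elsewhere
from: x=2 y=-2 heading=S
1. spin(right) → x=2 y=-2 heading=W
2. arc(right, 4) → x=-2 y=2 heading=N
3. arc(right, 4) → x=2 y=6 heading=E
no rival 3-sequence matches.

spin(right), arc(right, 4), arc(right, 4)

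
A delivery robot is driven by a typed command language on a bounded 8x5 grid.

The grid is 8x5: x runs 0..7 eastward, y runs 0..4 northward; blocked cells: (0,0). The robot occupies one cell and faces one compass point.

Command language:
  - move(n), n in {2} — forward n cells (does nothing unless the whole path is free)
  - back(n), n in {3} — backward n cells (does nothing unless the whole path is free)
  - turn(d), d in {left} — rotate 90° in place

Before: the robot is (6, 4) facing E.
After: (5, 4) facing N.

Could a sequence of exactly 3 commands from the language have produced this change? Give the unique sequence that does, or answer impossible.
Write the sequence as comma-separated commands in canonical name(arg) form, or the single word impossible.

key: position moved to (5,4) AND the heading swung to N — translation plus rotation needed
initial: (6, 4) facing E
1. back(3) → (3, 4) facing E
2. move(2) → (5, 4) facing E
3. turn(left) → (5, 4) facing N
no rival 3-sequence matches.

back(3), move(2), turn(left)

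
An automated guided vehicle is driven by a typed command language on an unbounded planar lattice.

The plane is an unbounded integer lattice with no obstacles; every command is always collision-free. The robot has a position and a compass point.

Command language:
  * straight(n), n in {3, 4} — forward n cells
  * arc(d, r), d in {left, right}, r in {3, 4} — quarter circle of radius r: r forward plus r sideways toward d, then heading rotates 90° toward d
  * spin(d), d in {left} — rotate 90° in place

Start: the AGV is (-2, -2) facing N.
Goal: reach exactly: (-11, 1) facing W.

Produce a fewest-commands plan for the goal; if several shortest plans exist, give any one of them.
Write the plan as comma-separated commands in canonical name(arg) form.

initial: (-2, -2) facing N
t=1 arc(left, 3) ⇒ (-5, 1) facing W
t=2 straight(3) ⇒ (-8, 1) facing W
t=3 straight(3) ⇒ (-11, 1) facing W
minimal: 3 command(s), checked below 3.

arc(left, 3), straight(3), straight(3)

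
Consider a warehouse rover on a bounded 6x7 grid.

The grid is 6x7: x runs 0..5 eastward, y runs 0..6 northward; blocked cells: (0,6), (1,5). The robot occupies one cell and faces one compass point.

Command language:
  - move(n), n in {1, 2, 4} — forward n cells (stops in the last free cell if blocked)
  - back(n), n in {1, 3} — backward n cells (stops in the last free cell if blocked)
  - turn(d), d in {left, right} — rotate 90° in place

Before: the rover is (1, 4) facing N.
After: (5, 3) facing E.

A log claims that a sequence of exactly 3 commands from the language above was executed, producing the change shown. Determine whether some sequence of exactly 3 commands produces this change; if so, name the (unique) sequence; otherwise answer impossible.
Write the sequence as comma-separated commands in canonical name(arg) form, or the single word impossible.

key: position moved to (5,3) AND the heading swung to E — translation plus rotation needed
start: (1, 4) facing N
step 1 (back(1)): (1, 3) facing N
step 2 (turn(right)): (1, 3) facing E
step 3 (move(4)): (5, 3) facing E
uniquely the one of 343 3-step routes that fits.

back(1), turn(right), move(4)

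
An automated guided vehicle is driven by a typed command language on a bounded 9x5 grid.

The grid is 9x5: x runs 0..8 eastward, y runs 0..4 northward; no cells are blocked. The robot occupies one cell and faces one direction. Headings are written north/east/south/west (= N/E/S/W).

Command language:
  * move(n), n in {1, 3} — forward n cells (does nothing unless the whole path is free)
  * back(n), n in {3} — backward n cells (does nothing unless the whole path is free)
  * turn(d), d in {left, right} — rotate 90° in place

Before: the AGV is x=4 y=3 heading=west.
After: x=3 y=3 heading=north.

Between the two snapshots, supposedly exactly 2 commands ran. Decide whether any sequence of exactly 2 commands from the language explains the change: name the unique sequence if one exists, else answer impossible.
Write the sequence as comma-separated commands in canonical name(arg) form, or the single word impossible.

key: position moved to (3,3) AND the heading swung to N — translation plus rotation needed
initial: x=4 y=3 heading=west
1. move(1) → x=3 y=3 heading=west
2. turn(right) → x=3 y=3 heading=north
all 25 alternatives checked — unique.

move(1), turn(right)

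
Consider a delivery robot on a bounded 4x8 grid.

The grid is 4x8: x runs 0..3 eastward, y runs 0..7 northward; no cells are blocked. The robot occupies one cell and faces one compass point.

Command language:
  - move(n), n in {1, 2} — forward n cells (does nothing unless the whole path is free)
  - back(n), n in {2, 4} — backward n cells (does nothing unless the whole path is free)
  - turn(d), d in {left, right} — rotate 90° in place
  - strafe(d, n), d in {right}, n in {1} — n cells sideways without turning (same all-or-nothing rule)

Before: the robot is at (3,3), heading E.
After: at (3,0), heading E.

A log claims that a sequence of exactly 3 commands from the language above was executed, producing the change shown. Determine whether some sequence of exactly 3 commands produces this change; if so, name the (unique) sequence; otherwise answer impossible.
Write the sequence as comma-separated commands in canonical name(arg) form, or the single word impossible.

strafe(right, 1), strafe(right, 1), strafe(right, 1)

key: still facing E at the end — nothing in the sequence rotates
from: at (3,3), heading E
1. strafe(right, 1) → at (3,2), heading E
2. strafe(right, 1) → at (3,1), heading E
3. strafe(right, 1) → at (3,0), heading E
uniquely the one of 343 3-step routes that fits.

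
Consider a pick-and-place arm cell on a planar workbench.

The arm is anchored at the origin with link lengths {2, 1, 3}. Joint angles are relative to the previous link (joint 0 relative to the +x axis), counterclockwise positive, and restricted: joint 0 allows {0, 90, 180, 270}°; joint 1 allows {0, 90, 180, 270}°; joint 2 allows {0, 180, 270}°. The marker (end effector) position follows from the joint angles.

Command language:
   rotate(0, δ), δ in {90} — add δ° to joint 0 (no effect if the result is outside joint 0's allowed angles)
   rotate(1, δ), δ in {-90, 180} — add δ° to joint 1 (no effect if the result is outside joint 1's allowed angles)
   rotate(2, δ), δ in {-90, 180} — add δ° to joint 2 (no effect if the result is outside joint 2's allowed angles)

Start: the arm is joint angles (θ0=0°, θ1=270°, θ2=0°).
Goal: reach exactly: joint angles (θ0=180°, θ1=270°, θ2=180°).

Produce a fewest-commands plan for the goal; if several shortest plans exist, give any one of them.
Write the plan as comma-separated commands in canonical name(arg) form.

rotate(0, 90), rotate(0, 90), rotate(2, 180)

from: joint angles (θ0=0°, θ1=270°, θ2=0°)
1. rotate(0, 90) → joint angles (θ0=90°, θ1=270°, θ2=0°)
2. rotate(0, 90) → joint angles (θ0=180°, θ1=270°, θ2=0°)
3. rotate(2, 180) → joint angles (θ0=180°, θ1=270°, θ2=180°)
shorter routes all fall short; 3 is best.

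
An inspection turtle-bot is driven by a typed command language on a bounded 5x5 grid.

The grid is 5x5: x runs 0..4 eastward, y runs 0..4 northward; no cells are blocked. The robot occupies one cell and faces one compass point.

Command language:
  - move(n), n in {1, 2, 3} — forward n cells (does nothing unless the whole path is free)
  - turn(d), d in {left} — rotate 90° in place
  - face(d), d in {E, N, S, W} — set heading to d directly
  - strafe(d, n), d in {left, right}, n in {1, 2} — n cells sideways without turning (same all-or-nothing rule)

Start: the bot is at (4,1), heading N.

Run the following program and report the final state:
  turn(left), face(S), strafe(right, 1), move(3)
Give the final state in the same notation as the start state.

initial: at (4,1), heading N
step 1 (turn(left)): at (4,1), heading W
step 2 (face(S)): at (4,1), heading S
step 3 (strafe(right, 1)): at (3,1), heading S
step 4 (move(3)): at (3,1), heading S

at (3,1), heading S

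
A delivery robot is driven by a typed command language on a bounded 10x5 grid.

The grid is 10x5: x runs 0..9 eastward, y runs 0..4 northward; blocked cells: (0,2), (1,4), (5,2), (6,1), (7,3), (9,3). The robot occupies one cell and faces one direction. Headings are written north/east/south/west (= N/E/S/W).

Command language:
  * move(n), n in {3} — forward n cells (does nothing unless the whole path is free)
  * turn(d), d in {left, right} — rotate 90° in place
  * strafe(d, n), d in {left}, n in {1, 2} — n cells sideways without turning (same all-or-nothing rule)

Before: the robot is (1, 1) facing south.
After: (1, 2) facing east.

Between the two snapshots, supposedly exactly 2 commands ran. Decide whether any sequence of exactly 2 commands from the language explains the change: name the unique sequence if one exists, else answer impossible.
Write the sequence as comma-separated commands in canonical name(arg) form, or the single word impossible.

key: order matters: swapping turn(left) and strafe(left, 1) lands elsewhere
begin: (1, 1) facing south
1. turn(left) → (1, 1) facing east
2. strafe(left, 1) → (1, 2) facing east
no other 2-command option fits: unique.

turn(left), strafe(left, 1)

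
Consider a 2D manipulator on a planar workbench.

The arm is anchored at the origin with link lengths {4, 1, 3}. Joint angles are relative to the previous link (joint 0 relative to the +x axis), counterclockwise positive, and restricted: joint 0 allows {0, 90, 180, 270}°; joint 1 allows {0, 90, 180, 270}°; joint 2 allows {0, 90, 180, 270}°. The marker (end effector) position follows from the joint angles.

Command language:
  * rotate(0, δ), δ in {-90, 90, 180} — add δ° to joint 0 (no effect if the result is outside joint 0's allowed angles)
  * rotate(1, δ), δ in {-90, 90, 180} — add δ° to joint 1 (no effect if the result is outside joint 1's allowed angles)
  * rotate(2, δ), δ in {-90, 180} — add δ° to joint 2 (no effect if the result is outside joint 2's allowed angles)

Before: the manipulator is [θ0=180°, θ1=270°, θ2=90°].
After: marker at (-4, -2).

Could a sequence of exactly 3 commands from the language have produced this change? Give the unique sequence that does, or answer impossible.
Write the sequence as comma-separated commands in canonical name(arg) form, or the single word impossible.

start: [θ0=180°, θ1=270°, θ2=90°]
[1] after rotate(2, -90): [θ0=180°, θ1=270°, θ2=0°]
[2] after rotate(2, -90): [θ0=180°, θ1=270°, θ2=270°]
[3] after rotate(2, -90): [θ0=180°, θ1=270°, θ2=180°]
no other 3-command option fits: unique.

rotate(2, -90), rotate(2, -90), rotate(2, -90)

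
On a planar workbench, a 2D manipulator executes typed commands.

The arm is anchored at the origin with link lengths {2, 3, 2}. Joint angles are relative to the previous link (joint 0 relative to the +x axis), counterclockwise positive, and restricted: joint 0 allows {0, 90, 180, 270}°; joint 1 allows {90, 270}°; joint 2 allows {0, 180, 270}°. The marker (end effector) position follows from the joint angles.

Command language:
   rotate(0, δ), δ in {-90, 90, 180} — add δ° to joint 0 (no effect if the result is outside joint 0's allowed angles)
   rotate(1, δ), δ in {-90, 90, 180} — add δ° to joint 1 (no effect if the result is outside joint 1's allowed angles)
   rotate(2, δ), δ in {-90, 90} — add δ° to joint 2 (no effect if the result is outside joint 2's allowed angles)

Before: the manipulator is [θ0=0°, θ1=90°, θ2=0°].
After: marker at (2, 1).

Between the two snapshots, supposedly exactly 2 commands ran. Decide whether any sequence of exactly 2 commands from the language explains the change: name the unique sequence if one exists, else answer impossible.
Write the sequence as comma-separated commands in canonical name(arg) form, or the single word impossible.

begin: [θ0=0°, θ1=90°, θ2=0°]
1. rotate(2, -90) → [θ0=0°, θ1=90°, θ2=270°]
2. rotate(2, -90) → [θ0=0°, θ1=90°, θ2=180°]
no rival 2-sequence matches.

rotate(2, -90), rotate(2, -90)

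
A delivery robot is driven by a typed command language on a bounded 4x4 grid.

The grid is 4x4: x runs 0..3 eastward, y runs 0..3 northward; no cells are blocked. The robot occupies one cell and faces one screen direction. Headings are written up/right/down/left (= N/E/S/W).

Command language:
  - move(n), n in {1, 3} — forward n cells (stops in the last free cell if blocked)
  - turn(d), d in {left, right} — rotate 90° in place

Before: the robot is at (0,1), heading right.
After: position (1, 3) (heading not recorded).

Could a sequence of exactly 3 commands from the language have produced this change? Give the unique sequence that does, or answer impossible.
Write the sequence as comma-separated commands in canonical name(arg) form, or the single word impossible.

key: order matters: swapping move(1) and move(3) lands elsewhere
t0: at (0,1), heading right
[1] after move(1): at (1,1), heading right
[2] after turn(left): at (1,1), heading up
[3] after move(3): at (1,3), heading up
no rival 3-sequence matches.

move(1), turn(left), move(3)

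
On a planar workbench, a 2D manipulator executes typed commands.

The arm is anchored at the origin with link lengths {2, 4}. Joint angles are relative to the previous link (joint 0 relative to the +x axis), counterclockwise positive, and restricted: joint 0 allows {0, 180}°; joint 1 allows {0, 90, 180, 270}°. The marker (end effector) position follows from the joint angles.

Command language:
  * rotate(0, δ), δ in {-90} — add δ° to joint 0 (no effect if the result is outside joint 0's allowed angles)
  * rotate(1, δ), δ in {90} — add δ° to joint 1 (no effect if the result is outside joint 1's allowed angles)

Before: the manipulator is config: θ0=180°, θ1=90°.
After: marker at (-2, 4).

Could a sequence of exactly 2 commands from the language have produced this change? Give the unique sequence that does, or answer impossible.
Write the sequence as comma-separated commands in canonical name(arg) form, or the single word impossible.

rotate(1, 90), rotate(1, 90)

begin: config: θ0=180°, θ1=90°
t=1 rotate(1, 90) ⇒ config: θ0=180°, θ1=180°
t=2 rotate(1, 90) ⇒ config: θ0=180°, θ1=270°
all 4 alternatives checked — unique.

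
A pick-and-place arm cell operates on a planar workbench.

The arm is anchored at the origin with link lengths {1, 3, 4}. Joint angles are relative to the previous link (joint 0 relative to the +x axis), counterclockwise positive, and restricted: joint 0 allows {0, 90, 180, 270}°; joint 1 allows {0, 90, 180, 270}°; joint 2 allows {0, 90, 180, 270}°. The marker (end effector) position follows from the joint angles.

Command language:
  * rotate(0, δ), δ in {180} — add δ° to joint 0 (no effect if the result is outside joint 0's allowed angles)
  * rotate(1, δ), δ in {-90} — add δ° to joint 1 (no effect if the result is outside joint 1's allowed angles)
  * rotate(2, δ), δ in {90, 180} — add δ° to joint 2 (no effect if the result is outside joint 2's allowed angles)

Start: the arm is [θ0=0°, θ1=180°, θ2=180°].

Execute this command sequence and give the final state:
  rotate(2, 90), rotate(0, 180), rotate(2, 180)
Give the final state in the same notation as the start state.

begin: [θ0=0°, θ1=180°, θ2=180°]
1. rotate(2, 90) → [θ0=0°, θ1=180°, θ2=270°]
2. rotate(0, 180) → [θ0=180°, θ1=180°, θ2=270°]
3. rotate(2, 180) → [θ0=180°, θ1=180°, θ2=90°]

[θ0=180°, θ1=180°, θ2=90°]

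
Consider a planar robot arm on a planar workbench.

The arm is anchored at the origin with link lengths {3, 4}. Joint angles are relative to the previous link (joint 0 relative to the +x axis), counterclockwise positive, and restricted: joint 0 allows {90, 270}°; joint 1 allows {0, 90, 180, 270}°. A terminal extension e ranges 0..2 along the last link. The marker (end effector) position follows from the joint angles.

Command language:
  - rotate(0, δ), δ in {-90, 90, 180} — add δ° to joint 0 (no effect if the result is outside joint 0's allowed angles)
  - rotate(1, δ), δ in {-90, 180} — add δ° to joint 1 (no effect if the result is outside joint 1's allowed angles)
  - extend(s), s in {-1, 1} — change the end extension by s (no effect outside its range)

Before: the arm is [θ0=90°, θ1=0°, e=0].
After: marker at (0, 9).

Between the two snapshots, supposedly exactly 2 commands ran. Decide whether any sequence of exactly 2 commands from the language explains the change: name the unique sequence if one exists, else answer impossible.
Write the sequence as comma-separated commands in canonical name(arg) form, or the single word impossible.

extend(1), extend(1)

start: [θ0=90°, θ1=0°, e=0]
t=1 extend(1) ⇒ [θ0=90°, θ1=0°, e=1]
t=2 extend(1) ⇒ [θ0=90°, θ1=0°, e=2]
all 49 alternatives checked — unique.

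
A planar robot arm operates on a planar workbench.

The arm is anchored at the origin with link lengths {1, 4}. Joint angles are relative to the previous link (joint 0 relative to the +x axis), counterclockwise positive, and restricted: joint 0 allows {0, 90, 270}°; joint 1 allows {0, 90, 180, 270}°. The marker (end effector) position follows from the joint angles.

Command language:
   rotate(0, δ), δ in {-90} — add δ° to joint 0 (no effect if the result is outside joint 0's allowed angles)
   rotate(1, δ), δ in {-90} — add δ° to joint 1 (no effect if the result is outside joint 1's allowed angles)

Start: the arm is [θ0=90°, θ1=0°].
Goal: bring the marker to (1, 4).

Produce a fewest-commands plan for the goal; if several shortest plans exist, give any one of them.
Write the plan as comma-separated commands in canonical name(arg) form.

rotate(1, -90), rotate(1, -90), rotate(1, -90), rotate(0, -90)

begin: [θ0=90°, θ1=0°]
step 1 (rotate(1, -90)): [θ0=90°, θ1=270°]
step 2 (rotate(1, -90)): [θ0=90°, θ1=180°]
step 3 (rotate(1, -90)): [θ0=90°, θ1=90°]
step 4 (rotate(0, -90)): [θ0=0°, θ1=90°]
shorter routes all fall short; 4 is best.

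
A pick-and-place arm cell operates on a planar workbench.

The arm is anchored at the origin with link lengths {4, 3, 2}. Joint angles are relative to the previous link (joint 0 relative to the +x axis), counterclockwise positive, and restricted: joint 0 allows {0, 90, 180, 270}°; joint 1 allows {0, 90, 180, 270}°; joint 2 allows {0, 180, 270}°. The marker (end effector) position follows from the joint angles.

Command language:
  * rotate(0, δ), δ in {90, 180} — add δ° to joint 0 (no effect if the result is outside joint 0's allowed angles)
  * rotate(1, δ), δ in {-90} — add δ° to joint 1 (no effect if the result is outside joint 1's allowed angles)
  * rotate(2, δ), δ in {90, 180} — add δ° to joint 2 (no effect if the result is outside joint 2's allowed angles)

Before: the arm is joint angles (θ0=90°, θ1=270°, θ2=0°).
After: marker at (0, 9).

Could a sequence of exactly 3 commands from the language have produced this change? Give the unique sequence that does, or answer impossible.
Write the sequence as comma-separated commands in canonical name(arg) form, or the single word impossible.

rotate(1, -90), rotate(1, -90), rotate(1, -90)

from: joint angles (θ0=90°, θ1=270°, θ2=0°)
step 1 (rotate(1, -90)): joint angles (θ0=90°, θ1=180°, θ2=0°)
step 2 (rotate(1, -90)): joint angles (θ0=90°, θ1=90°, θ2=0°)
step 3 (rotate(1, -90)): joint angles (θ0=90°, θ1=0°, θ2=0°)
all 125 alternatives checked — unique.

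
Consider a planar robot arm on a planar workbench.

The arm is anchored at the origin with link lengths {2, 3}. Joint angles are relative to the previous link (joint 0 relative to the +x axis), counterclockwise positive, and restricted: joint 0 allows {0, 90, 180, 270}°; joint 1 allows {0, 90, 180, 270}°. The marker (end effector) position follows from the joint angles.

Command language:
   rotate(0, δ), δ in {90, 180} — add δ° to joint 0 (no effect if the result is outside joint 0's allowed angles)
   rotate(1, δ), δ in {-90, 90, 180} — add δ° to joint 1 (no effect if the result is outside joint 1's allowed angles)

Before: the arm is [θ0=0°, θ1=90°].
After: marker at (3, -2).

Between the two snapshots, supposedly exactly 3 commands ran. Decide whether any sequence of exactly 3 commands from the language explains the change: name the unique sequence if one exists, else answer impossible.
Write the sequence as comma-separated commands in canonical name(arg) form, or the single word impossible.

begin: [θ0=0°, θ1=90°]
[1] after rotate(0, 90): [θ0=90°, θ1=90°]
[2] after rotate(0, 90): [θ0=180°, θ1=90°]
[3] after rotate(0, 90): [θ0=270°, θ1=90°]
no other 3-command option fits: unique.

rotate(0, 90), rotate(0, 90), rotate(0, 90)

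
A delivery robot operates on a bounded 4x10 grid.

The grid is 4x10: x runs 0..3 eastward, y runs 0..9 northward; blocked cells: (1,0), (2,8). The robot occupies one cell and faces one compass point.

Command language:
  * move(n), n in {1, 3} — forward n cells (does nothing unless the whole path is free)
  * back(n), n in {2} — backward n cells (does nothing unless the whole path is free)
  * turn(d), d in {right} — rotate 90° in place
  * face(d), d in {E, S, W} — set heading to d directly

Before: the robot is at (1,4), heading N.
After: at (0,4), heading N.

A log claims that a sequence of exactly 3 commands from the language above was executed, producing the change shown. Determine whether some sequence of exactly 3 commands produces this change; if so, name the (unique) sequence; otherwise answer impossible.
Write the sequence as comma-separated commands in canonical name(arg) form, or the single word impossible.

face(W), move(1), turn(right)

key: order matters: swapping face(W) and turn(right) lands elsewhere
initial: at (1,4), heading N
t=1 face(W) ⇒ at (1,4), heading W
t=2 move(1) ⇒ at (0,4), heading W
t=3 turn(right) ⇒ at (0,4), heading N
all 343 alternatives checked — unique.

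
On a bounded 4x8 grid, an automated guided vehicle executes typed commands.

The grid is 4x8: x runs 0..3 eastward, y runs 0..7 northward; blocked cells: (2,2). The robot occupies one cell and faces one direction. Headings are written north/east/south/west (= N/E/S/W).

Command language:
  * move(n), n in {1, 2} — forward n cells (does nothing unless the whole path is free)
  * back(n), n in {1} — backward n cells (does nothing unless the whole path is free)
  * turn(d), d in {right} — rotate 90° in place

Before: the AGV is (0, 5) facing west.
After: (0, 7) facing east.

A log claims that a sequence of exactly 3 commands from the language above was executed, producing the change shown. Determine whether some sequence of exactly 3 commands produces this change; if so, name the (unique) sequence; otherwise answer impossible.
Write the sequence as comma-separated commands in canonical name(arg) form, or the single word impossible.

turn(right), move(2), turn(right)

key: cell and facing (now E) both changed — the 3 commands mix motion and turning
t0: (0, 5) facing west
step 1 (turn(right)): (0, 5) facing north
step 2 (move(2)): (0, 7) facing north
step 3 (turn(right)): (0, 7) facing east
no rival 3-sequence matches.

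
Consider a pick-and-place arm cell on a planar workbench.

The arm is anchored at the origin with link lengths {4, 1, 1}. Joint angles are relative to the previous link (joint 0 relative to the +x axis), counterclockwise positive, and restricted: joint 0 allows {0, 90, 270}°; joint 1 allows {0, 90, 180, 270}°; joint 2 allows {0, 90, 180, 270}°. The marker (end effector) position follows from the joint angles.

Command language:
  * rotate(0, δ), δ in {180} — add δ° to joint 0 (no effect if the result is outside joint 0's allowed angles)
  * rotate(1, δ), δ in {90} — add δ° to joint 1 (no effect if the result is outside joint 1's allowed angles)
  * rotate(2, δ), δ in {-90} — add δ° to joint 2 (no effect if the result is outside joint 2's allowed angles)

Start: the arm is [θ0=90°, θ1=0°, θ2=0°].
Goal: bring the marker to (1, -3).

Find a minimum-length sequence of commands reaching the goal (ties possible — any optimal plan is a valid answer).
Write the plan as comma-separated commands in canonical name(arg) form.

rotate(2, -90), rotate(0, 180), rotate(1, 90), rotate(1, 90)

from: [θ0=90°, θ1=0°, θ2=0°]
step 1 (rotate(2, -90)): [θ0=90°, θ1=0°, θ2=270°]
step 2 (rotate(0, 180)): [θ0=270°, θ1=0°, θ2=270°]
step 3 (rotate(1, 90)): [θ0=270°, θ1=90°, θ2=270°]
step 4 (rotate(1, 90)): [θ0=270°, θ1=180°, θ2=270°]
nothing shorter than 4 reaches the goal.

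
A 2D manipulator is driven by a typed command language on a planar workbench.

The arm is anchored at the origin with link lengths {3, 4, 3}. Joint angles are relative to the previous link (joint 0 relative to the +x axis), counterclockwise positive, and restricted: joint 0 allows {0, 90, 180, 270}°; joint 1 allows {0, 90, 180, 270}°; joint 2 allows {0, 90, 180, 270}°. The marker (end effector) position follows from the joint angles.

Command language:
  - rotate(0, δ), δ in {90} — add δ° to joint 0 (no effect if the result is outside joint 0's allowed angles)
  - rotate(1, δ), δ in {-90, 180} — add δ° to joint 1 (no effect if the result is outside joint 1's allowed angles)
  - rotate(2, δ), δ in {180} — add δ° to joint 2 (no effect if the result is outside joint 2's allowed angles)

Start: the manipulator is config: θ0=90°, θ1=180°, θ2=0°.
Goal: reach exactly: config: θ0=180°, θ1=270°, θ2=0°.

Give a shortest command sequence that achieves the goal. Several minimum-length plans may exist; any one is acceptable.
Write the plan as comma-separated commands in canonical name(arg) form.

rotate(1, 180), rotate(1, -90), rotate(0, 90)

begin: config: θ0=90°, θ1=180°, θ2=0°
step 1 (rotate(1, 180)): config: θ0=90°, θ1=0°, θ2=0°
step 2 (rotate(1, -90)): config: θ0=90°, θ1=270°, θ2=0°
step 3 (rotate(0, 90)): config: θ0=180°, θ1=270°, θ2=0°
minimal: 3 command(s), checked below 3.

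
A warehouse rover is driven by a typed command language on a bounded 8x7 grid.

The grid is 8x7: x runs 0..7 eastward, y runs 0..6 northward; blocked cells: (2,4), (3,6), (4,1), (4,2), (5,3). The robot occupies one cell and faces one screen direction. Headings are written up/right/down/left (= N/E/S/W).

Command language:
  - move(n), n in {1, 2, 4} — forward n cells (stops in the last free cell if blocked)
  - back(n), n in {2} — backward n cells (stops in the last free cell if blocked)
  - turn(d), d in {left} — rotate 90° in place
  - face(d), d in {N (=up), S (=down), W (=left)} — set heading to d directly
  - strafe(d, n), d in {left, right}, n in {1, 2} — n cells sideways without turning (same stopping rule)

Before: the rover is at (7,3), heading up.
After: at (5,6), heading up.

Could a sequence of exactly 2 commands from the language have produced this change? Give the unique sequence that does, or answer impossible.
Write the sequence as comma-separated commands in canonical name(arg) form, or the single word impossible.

key: still facing N at the end — nothing in the sequence rotates
from: at (7,3), heading up
[1] after move(4): at (7,6), heading up
[2] after strafe(left, 2): at (5,6), heading up
uniquely the one of 144 2-step routes that fits.

move(4), strafe(left, 2)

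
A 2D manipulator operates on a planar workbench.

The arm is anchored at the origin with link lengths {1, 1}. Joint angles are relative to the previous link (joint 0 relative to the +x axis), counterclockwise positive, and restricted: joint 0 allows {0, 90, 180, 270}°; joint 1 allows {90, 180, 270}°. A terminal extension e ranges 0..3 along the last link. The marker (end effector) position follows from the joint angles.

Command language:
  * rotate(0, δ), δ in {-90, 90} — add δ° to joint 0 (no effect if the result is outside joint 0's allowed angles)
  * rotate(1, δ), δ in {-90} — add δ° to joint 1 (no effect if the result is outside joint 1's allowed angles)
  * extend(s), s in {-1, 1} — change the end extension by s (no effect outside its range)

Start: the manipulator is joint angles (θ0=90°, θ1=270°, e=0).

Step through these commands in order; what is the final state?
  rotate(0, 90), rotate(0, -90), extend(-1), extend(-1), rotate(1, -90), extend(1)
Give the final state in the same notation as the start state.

initial: joint angles (θ0=90°, θ1=270°, e=0)
t=1 rotate(0, 90) ⇒ joint angles (θ0=180°, θ1=270°, e=0)
t=2 rotate(0, -90) ⇒ joint angles (θ0=90°, θ1=270°, e=0)
t=3 extend(-1) ⇒ joint angles (θ0=90°, θ1=270°, e=0)
t=4 extend(-1) ⇒ joint angles (θ0=90°, θ1=270°, e=0)
t=5 rotate(1, -90) ⇒ joint angles (θ0=90°, θ1=180°, e=0)
t=6 extend(1) ⇒ joint angles (θ0=90°, θ1=180°, e=1)

joint angles (θ0=90°, θ1=180°, e=1)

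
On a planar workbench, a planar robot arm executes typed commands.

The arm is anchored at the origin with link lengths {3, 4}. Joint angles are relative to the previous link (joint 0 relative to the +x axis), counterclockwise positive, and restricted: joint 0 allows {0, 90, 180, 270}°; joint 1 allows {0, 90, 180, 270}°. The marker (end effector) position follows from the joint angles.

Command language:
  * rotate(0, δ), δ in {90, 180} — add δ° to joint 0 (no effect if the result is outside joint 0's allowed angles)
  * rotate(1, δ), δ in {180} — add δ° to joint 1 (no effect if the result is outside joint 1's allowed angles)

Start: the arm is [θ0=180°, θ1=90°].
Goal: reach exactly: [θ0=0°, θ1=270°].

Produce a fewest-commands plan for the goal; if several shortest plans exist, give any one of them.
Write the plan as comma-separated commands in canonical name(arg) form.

begin: [θ0=180°, θ1=90°]
t=1 rotate(1, 180) ⇒ [θ0=180°, θ1=270°]
t=2 rotate(0, 180) ⇒ [θ0=0°, θ1=270°]
no 1-step plan works, so 2 is optimal.

rotate(1, 180), rotate(0, 180)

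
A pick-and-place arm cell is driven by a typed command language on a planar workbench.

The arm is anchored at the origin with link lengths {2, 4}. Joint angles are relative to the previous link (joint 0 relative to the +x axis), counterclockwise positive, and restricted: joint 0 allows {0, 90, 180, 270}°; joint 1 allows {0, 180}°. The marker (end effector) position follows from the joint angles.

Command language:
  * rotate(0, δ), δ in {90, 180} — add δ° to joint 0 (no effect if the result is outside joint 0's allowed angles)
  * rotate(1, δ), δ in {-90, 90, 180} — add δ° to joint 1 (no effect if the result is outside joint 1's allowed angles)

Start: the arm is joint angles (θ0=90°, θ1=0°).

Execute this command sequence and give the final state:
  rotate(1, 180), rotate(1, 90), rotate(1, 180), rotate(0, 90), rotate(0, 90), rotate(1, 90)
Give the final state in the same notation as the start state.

joint angles (θ0=270°, θ1=0°)

from: joint angles (θ0=90°, θ1=0°)
step 1 (rotate(1, 180)): joint angles (θ0=90°, θ1=180°)
step 2 (rotate(1, 90)): joint angles (θ0=90°, θ1=180°)
step 3 (rotate(1, 180)): joint angles (θ0=90°, θ1=0°)
step 4 (rotate(0, 90)): joint angles (θ0=180°, θ1=0°)
step 5 (rotate(0, 90)): joint angles (θ0=270°, θ1=0°)
step 6 (rotate(1, 90)): joint angles (θ0=270°, θ1=0°)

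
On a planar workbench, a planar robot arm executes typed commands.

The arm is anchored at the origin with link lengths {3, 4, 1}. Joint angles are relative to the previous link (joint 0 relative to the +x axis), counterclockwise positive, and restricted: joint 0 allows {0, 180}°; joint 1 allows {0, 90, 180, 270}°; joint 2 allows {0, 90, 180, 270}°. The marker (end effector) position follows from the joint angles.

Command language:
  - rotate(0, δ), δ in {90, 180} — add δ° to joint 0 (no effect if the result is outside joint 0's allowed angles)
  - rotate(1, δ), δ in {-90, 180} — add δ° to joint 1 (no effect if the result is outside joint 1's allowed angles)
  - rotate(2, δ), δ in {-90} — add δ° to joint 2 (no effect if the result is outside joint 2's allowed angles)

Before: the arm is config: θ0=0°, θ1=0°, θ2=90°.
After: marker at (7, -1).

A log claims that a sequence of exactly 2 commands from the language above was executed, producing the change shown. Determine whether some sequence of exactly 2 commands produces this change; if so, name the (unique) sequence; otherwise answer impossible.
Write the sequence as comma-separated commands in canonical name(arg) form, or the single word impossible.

rotate(2, -90), rotate(2, -90)

start: config: θ0=0°, θ1=0°, θ2=90°
step 1 (rotate(2, -90)): config: θ0=0°, θ1=0°, θ2=0°
step 2 (rotate(2, -90)): config: θ0=0°, θ1=0°, θ2=270°
all 25 alternatives checked — unique.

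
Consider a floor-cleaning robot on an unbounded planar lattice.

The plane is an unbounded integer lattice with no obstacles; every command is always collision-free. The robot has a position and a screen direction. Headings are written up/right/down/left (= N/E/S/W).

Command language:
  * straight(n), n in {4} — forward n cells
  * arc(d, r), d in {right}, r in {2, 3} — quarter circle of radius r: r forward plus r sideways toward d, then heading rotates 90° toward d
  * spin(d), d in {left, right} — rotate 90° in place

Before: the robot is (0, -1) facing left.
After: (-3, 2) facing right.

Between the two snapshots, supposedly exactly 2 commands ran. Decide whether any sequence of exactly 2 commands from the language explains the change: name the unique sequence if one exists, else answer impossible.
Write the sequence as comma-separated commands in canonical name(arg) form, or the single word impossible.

arc(right, 3), spin(right)

key: position moved to (-3,2) AND the heading swung to E — translation plus rotation needed
begin: (0, -1) facing left
step 1 (arc(right, 3)): (-3, 2) facing up
step 2 (spin(right)): (-3, 2) facing right
all 25 alternatives checked — unique.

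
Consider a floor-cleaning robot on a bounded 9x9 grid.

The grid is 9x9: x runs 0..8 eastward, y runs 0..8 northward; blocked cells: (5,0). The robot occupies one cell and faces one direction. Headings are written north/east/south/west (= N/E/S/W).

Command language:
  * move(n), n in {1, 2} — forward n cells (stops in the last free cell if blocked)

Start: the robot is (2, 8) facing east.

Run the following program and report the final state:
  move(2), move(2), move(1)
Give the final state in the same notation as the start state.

(7, 8) facing east

initial: (2, 8) facing east
step 1 (move(2)): (4, 8) facing east
step 2 (move(2)): (6, 8) facing east
step 3 (move(1)): (7, 8) facing east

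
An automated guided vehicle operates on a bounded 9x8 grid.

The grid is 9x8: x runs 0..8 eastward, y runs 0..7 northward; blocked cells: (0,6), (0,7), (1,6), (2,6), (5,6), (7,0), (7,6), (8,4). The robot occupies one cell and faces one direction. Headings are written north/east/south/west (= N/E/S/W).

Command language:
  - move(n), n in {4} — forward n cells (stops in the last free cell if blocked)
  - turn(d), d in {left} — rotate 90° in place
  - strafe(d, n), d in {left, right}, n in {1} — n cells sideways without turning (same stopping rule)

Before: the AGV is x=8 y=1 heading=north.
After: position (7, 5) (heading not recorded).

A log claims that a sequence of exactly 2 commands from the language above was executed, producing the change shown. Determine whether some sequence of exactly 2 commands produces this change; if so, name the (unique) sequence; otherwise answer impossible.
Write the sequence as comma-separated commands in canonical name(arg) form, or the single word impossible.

key: running move(4) before strafe(left, 1) would end elsewhere — order is forced
t0: x=8 y=1 heading=north
1. strafe(left, 1) → x=7 y=1 heading=north
2. move(4) → x=7 y=5 heading=north
uniquely the one of 16 2-step routes that fits.

strafe(left, 1), move(4)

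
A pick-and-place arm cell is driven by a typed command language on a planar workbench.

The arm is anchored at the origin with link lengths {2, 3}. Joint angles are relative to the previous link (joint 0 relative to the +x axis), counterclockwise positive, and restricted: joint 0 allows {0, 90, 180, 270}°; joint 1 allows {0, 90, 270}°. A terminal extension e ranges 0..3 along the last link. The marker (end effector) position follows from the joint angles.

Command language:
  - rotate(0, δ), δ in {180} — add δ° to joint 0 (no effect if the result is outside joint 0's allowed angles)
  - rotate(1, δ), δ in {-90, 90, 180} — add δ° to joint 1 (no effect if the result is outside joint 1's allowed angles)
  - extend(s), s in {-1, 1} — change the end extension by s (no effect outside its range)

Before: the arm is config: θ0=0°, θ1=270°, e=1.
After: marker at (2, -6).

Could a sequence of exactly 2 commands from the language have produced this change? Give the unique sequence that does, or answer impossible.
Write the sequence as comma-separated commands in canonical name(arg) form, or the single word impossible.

begin: config: θ0=0°, θ1=270°, e=1
step 1 (extend(1)): config: θ0=0°, θ1=270°, e=2
step 2 (extend(1)): config: θ0=0°, θ1=270°, e=3
all 36 alternatives checked — unique.

extend(1), extend(1)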